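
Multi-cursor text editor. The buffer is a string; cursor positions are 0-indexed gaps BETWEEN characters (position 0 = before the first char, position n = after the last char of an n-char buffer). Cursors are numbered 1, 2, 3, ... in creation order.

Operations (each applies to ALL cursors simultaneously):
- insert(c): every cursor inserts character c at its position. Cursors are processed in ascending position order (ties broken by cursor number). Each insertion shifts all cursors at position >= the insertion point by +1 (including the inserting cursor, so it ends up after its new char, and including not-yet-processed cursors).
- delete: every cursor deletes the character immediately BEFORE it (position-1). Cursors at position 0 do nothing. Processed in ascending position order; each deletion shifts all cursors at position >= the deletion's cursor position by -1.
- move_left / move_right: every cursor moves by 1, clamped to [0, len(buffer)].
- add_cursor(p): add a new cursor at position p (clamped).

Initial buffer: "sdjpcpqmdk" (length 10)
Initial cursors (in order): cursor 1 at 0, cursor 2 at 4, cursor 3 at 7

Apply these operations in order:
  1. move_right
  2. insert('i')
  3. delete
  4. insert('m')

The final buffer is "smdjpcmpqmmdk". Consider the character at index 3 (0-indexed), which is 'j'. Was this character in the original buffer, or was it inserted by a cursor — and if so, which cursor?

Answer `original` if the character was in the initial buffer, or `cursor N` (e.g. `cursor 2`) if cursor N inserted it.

After op 1 (move_right): buffer="sdjpcpqmdk" (len 10), cursors c1@1 c2@5 c3@8, authorship ..........
After op 2 (insert('i')): buffer="sidjpcipqmidk" (len 13), cursors c1@2 c2@7 c3@11, authorship .1....2...3..
After op 3 (delete): buffer="sdjpcpqmdk" (len 10), cursors c1@1 c2@5 c3@8, authorship ..........
After op 4 (insert('m')): buffer="smdjpcmpqmmdk" (len 13), cursors c1@2 c2@7 c3@11, authorship .1....2...3..
Authorship (.=original, N=cursor N): . 1 . . . . 2 . . . 3 . .
Index 3: author = original

Answer: original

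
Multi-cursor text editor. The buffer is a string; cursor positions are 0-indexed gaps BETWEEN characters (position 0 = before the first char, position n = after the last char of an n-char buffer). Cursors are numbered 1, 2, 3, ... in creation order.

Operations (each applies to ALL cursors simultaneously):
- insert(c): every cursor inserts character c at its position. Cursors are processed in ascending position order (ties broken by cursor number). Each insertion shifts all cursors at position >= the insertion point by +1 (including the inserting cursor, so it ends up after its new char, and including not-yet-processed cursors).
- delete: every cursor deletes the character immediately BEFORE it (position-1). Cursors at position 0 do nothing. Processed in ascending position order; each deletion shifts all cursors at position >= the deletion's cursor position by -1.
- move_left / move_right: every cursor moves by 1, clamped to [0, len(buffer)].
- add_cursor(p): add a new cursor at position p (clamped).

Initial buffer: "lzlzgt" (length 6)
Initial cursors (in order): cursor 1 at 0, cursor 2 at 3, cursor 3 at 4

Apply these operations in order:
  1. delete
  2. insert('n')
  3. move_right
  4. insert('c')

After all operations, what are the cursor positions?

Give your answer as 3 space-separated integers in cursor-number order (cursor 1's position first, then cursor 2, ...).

Answer: 3 9 9

Derivation:
After op 1 (delete): buffer="lzgt" (len 4), cursors c1@0 c2@2 c3@2, authorship ....
After op 2 (insert('n')): buffer="nlznngt" (len 7), cursors c1@1 c2@5 c3@5, authorship 1..23..
After op 3 (move_right): buffer="nlznngt" (len 7), cursors c1@2 c2@6 c3@6, authorship 1..23..
After op 4 (insert('c')): buffer="nlcznngcct" (len 10), cursors c1@3 c2@9 c3@9, authorship 1.1.23.23.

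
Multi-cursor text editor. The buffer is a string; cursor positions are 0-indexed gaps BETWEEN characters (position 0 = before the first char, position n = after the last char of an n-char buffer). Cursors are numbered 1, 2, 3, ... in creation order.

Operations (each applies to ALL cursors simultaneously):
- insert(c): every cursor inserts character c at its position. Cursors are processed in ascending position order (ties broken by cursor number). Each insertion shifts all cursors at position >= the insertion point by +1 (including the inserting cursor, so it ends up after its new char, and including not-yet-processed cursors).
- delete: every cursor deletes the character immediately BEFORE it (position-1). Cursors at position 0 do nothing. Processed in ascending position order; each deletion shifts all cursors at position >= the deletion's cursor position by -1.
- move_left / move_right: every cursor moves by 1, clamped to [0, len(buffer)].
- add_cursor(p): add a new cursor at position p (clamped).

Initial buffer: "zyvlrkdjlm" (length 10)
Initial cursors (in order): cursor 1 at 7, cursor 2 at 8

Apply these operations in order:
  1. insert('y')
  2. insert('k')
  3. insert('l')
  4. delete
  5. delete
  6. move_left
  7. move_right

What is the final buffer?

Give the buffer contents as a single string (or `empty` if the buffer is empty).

Answer: zyvlrkdyjylm

Derivation:
After op 1 (insert('y')): buffer="zyvlrkdyjylm" (len 12), cursors c1@8 c2@10, authorship .......1.2..
After op 2 (insert('k')): buffer="zyvlrkdykjyklm" (len 14), cursors c1@9 c2@12, authorship .......11.22..
After op 3 (insert('l')): buffer="zyvlrkdykljykllm" (len 16), cursors c1@10 c2@14, authorship .......111.222..
After op 4 (delete): buffer="zyvlrkdykjyklm" (len 14), cursors c1@9 c2@12, authorship .......11.22..
After op 5 (delete): buffer="zyvlrkdyjylm" (len 12), cursors c1@8 c2@10, authorship .......1.2..
After op 6 (move_left): buffer="zyvlrkdyjylm" (len 12), cursors c1@7 c2@9, authorship .......1.2..
After op 7 (move_right): buffer="zyvlrkdyjylm" (len 12), cursors c1@8 c2@10, authorship .......1.2..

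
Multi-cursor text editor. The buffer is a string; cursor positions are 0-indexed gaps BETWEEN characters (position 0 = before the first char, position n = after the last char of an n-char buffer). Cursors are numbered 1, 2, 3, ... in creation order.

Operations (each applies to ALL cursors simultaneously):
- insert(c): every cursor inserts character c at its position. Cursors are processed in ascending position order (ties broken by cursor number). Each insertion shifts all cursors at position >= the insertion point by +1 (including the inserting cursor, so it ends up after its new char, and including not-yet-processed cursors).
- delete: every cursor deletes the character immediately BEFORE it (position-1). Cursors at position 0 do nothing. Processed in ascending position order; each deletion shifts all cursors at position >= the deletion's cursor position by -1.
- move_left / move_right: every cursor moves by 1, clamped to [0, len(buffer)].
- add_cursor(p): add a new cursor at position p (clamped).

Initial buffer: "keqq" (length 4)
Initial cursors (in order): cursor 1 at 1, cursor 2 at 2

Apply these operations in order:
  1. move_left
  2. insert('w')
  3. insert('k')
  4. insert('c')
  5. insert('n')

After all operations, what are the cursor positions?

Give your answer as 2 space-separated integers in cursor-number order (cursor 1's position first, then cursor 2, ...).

Answer: 4 9

Derivation:
After op 1 (move_left): buffer="keqq" (len 4), cursors c1@0 c2@1, authorship ....
After op 2 (insert('w')): buffer="wkweqq" (len 6), cursors c1@1 c2@3, authorship 1.2...
After op 3 (insert('k')): buffer="wkkwkeqq" (len 8), cursors c1@2 c2@5, authorship 11.22...
After op 4 (insert('c')): buffer="wkckwkceqq" (len 10), cursors c1@3 c2@7, authorship 111.222...
After op 5 (insert('n')): buffer="wkcnkwkcneqq" (len 12), cursors c1@4 c2@9, authorship 1111.2222...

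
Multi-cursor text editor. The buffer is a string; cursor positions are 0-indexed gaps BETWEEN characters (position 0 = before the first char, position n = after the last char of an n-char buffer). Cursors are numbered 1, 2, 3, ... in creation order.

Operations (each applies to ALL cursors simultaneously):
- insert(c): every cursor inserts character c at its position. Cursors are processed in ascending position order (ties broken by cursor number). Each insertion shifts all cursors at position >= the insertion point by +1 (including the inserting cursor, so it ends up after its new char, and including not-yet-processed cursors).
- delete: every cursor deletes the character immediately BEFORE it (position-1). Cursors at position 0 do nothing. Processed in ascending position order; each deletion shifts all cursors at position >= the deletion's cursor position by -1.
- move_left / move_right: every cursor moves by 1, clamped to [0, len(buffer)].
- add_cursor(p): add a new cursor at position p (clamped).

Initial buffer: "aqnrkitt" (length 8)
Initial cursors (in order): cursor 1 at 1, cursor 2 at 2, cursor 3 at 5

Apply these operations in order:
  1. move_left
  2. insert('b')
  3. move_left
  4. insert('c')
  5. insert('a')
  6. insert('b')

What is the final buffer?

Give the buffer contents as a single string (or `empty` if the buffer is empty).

Answer: cabbacabbqnrcabbkitt

Derivation:
After op 1 (move_left): buffer="aqnrkitt" (len 8), cursors c1@0 c2@1 c3@4, authorship ........
After op 2 (insert('b')): buffer="babqnrbkitt" (len 11), cursors c1@1 c2@3 c3@7, authorship 1.2...3....
After op 3 (move_left): buffer="babqnrbkitt" (len 11), cursors c1@0 c2@2 c3@6, authorship 1.2...3....
After op 4 (insert('c')): buffer="cbacbqnrcbkitt" (len 14), cursors c1@1 c2@4 c3@9, authorship 11.22...33....
After op 5 (insert('a')): buffer="cabacabqnrcabkitt" (len 17), cursors c1@2 c2@6 c3@12, authorship 111.222...333....
After op 6 (insert('b')): buffer="cabbacabbqnrcabbkitt" (len 20), cursors c1@3 c2@8 c3@15, authorship 1111.2222...3333....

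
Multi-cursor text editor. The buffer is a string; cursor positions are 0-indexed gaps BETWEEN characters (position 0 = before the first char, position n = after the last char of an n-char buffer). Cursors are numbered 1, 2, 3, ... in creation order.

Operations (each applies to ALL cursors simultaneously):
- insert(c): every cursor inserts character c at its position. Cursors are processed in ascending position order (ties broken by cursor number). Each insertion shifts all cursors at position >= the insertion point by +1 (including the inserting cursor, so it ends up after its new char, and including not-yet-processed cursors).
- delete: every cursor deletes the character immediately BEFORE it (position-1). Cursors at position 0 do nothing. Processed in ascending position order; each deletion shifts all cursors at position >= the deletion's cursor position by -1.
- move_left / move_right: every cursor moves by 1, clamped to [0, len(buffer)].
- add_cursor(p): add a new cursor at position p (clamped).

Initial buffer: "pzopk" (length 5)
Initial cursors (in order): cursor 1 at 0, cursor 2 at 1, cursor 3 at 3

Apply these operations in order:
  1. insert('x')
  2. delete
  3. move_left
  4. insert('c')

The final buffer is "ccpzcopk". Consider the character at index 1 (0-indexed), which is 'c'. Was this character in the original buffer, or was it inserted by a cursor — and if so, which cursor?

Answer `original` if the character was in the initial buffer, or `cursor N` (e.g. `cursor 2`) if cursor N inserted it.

After op 1 (insert('x')): buffer="xpxzoxpk" (len 8), cursors c1@1 c2@3 c3@6, authorship 1.2..3..
After op 2 (delete): buffer="pzopk" (len 5), cursors c1@0 c2@1 c3@3, authorship .....
After op 3 (move_left): buffer="pzopk" (len 5), cursors c1@0 c2@0 c3@2, authorship .....
After op 4 (insert('c')): buffer="ccpzcopk" (len 8), cursors c1@2 c2@2 c3@5, authorship 12..3...
Authorship (.=original, N=cursor N): 1 2 . . 3 . . .
Index 1: author = 2

Answer: cursor 2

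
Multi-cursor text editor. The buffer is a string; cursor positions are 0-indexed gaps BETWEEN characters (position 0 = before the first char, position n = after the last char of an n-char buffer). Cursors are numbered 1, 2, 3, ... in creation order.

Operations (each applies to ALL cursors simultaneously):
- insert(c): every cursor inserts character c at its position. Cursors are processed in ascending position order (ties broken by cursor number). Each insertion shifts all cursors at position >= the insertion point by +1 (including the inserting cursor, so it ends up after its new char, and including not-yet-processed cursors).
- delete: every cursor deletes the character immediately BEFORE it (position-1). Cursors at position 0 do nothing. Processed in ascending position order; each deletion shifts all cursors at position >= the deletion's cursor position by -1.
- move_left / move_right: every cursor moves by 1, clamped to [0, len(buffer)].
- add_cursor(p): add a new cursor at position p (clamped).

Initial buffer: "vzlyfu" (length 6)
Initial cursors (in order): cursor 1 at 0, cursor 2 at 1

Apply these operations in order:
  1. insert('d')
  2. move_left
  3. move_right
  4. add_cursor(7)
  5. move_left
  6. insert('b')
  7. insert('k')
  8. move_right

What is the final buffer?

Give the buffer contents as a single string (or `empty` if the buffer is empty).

Answer: bkdvbkdzlybkfu

Derivation:
After op 1 (insert('d')): buffer="dvdzlyfu" (len 8), cursors c1@1 c2@3, authorship 1.2.....
After op 2 (move_left): buffer="dvdzlyfu" (len 8), cursors c1@0 c2@2, authorship 1.2.....
After op 3 (move_right): buffer="dvdzlyfu" (len 8), cursors c1@1 c2@3, authorship 1.2.....
After op 4 (add_cursor(7)): buffer="dvdzlyfu" (len 8), cursors c1@1 c2@3 c3@7, authorship 1.2.....
After op 5 (move_left): buffer="dvdzlyfu" (len 8), cursors c1@0 c2@2 c3@6, authorship 1.2.....
After op 6 (insert('b')): buffer="bdvbdzlybfu" (len 11), cursors c1@1 c2@4 c3@9, authorship 11.22...3..
After op 7 (insert('k')): buffer="bkdvbkdzlybkfu" (len 14), cursors c1@2 c2@6 c3@12, authorship 111.222...33..
After op 8 (move_right): buffer="bkdvbkdzlybkfu" (len 14), cursors c1@3 c2@7 c3@13, authorship 111.222...33..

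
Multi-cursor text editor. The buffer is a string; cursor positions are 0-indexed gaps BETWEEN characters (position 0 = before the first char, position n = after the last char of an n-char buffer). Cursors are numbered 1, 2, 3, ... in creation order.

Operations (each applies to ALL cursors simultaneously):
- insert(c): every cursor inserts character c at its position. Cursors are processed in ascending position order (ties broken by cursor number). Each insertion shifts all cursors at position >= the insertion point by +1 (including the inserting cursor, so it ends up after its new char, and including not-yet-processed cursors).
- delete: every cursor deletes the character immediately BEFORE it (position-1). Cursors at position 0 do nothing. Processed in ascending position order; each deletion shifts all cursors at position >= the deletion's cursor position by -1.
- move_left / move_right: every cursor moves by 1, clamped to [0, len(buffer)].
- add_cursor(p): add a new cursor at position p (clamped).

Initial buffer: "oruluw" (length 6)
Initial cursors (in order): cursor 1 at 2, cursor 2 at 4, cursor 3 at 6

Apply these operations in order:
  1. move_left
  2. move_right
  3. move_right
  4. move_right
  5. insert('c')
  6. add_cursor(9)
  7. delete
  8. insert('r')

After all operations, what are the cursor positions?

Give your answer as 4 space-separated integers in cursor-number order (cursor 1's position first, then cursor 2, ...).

After op 1 (move_left): buffer="oruluw" (len 6), cursors c1@1 c2@3 c3@5, authorship ......
After op 2 (move_right): buffer="oruluw" (len 6), cursors c1@2 c2@4 c3@6, authorship ......
After op 3 (move_right): buffer="oruluw" (len 6), cursors c1@3 c2@5 c3@6, authorship ......
After op 4 (move_right): buffer="oruluw" (len 6), cursors c1@4 c2@6 c3@6, authorship ......
After op 5 (insert('c')): buffer="orulcuwcc" (len 9), cursors c1@5 c2@9 c3@9, authorship ....1..23
After op 6 (add_cursor(9)): buffer="orulcuwcc" (len 9), cursors c1@5 c2@9 c3@9 c4@9, authorship ....1..23
After op 7 (delete): buffer="orulu" (len 5), cursors c1@4 c2@5 c3@5 c4@5, authorship .....
After op 8 (insert('r')): buffer="orulrurrr" (len 9), cursors c1@5 c2@9 c3@9 c4@9, authorship ....1.234

Answer: 5 9 9 9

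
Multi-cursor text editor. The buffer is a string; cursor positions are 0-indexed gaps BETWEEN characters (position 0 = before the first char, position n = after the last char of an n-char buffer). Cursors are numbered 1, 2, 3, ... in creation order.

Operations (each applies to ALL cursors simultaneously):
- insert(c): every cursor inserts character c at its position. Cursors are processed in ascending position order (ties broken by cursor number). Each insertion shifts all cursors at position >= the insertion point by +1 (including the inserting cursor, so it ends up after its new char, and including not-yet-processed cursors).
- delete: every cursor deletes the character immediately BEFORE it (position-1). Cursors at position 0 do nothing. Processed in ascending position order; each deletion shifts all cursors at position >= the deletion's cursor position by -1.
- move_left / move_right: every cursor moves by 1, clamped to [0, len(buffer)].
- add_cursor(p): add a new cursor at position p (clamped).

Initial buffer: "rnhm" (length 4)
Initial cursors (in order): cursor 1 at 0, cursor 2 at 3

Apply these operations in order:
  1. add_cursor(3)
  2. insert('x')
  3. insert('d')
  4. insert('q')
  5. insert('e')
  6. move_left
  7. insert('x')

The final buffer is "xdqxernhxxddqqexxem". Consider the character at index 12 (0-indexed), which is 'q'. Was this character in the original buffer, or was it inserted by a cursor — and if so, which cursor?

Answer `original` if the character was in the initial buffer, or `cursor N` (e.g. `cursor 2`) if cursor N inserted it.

After op 1 (add_cursor(3)): buffer="rnhm" (len 4), cursors c1@0 c2@3 c3@3, authorship ....
After op 2 (insert('x')): buffer="xrnhxxm" (len 7), cursors c1@1 c2@6 c3@6, authorship 1...23.
After op 3 (insert('d')): buffer="xdrnhxxddm" (len 10), cursors c1@2 c2@9 c3@9, authorship 11...2323.
After op 4 (insert('q')): buffer="xdqrnhxxddqqm" (len 13), cursors c1@3 c2@12 c3@12, authorship 111...232323.
After op 5 (insert('e')): buffer="xdqernhxxddqqeem" (len 16), cursors c1@4 c2@15 c3@15, authorship 1111...23232323.
After op 6 (move_left): buffer="xdqernhxxddqqeem" (len 16), cursors c1@3 c2@14 c3@14, authorship 1111...23232323.
After op 7 (insert('x')): buffer="xdqxernhxxddqqexxem" (len 19), cursors c1@4 c2@17 c3@17, authorship 11111...2323232233.
Authorship (.=original, N=cursor N): 1 1 1 1 1 . . . 2 3 2 3 2 3 2 2 3 3 .
Index 12: author = 2

Answer: cursor 2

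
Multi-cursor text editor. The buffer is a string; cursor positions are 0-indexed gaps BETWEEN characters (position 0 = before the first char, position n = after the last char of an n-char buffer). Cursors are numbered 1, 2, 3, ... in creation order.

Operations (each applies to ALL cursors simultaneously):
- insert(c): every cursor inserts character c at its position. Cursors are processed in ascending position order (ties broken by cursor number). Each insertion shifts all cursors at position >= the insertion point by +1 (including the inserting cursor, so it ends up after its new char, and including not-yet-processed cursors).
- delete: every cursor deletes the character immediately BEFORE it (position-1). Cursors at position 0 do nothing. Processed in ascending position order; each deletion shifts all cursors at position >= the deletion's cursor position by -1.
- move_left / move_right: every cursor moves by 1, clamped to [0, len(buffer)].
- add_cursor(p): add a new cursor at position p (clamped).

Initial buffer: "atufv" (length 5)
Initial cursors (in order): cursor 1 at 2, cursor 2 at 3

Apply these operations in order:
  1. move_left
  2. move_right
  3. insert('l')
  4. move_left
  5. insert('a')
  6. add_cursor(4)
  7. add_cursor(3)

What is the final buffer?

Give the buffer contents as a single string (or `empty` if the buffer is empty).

Answer: atalualfv

Derivation:
After op 1 (move_left): buffer="atufv" (len 5), cursors c1@1 c2@2, authorship .....
After op 2 (move_right): buffer="atufv" (len 5), cursors c1@2 c2@3, authorship .....
After op 3 (insert('l')): buffer="atlulfv" (len 7), cursors c1@3 c2@5, authorship ..1.2..
After op 4 (move_left): buffer="atlulfv" (len 7), cursors c1@2 c2@4, authorship ..1.2..
After op 5 (insert('a')): buffer="atalualfv" (len 9), cursors c1@3 c2@6, authorship ..11.22..
After op 6 (add_cursor(4)): buffer="atalualfv" (len 9), cursors c1@3 c3@4 c2@6, authorship ..11.22..
After op 7 (add_cursor(3)): buffer="atalualfv" (len 9), cursors c1@3 c4@3 c3@4 c2@6, authorship ..11.22..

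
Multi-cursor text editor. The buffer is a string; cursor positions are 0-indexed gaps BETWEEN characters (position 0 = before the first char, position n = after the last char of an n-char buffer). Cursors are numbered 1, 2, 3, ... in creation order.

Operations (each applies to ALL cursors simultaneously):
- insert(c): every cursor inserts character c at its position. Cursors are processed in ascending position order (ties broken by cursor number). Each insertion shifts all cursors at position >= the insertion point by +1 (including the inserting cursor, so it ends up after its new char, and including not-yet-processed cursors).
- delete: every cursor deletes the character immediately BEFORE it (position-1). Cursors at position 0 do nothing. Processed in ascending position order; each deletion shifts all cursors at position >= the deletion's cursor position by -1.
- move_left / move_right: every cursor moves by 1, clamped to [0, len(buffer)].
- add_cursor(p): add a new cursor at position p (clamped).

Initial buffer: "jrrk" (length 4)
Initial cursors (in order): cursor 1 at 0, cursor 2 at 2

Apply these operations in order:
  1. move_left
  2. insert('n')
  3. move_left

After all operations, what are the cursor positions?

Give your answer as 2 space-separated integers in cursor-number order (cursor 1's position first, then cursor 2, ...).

After op 1 (move_left): buffer="jrrk" (len 4), cursors c1@0 c2@1, authorship ....
After op 2 (insert('n')): buffer="njnrrk" (len 6), cursors c1@1 c2@3, authorship 1.2...
After op 3 (move_left): buffer="njnrrk" (len 6), cursors c1@0 c2@2, authorship 1.2...

Answer: 0 2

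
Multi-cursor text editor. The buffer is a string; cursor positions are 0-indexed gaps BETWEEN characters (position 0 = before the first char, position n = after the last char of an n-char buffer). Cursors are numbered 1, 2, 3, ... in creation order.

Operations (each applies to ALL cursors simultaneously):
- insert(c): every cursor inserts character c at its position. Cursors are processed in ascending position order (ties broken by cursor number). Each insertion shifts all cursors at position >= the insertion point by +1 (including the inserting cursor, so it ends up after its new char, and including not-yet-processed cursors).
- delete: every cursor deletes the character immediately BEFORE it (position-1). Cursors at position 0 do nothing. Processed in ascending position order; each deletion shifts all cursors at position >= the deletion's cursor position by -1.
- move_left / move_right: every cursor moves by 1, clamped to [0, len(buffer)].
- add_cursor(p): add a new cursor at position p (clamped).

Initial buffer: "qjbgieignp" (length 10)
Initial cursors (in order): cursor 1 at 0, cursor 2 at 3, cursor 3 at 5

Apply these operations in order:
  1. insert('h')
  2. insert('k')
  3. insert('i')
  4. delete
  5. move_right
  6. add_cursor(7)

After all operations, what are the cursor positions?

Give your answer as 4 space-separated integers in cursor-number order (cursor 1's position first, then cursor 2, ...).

After op 1 (insert('h')): buffer="hqjbhgiheignp" (len 13), cursors c1@1 c2@5 c3@8, authorship 1...2..3.....
After op 2 (insert('k')): buffer="hkqjbhkgihkeignp" (len 16), cursors c1@2 c2@7 c3@11, authorship 11...22..33.....
After op 3 (insert('i')): buffer="hkiqjbhkigihkieignp" (len 19), cursors c1@3 c2@9 c3@14, authorship 111...222..333.....
After op 4 (delete): buffer="hkqjbhkgihkeignp" (len 16), cursors c1@2 c2@7 c3@11, authorship 11...22..33.....
After op 5 (move_right): buffer="hkqjbhkgihkeignp" (len 16), cursors c1@3 c2@8 c3@12, authorship 11...22..33.....
After op 6 (add_cursor(7)): buffer="hkqjbhkgihkeignp" (len 16), cursors c1@3 c4@7 c2@8 c3@12, authorship 11...22..33.....

Answer: 3 8 12 7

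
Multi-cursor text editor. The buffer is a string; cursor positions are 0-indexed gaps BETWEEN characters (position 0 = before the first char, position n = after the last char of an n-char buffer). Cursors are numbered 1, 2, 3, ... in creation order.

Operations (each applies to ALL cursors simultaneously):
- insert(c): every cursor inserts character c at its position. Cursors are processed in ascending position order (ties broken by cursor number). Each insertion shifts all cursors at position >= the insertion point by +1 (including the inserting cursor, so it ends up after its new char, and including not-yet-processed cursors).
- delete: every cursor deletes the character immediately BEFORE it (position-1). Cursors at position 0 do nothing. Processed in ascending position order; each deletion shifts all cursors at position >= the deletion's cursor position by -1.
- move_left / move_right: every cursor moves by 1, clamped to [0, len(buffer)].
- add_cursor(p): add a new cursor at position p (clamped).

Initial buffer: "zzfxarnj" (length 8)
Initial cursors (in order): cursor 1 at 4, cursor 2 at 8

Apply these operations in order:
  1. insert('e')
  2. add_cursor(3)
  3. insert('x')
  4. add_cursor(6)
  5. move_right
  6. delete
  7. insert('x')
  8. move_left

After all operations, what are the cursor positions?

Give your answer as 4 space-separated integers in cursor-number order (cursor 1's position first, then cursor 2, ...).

Answer: 7 12 4 7

Derivation:
After op 1 (insert('e')): buffer="zzfxearnje" (len 10), cursors c1@5 c2@10, authorship ....1....2
After op 2 (add_cursor(3)): buffer="zzfxearnje" (len 10), cursors c3@3 c1@5 c2@10, authorship ....1....2
After op 3 (insert('x')): buffer="zzfxxexarnjex" (len 13), cursors c3@4 c1@7 c2@13, authorship ...3.11....22
After op 4 (add_cursor(6)): buffer="zzfxxexarnjex" (len 13), cursors c3@4 c4@6 c1@7 c2@13, authorship ...3.11....22
After op 5 (move_right): buffer="zzfxxexarnjex" (len 13), cursors c3@5 c4@7 c1@8 c2@13, authorship ...3.11....22
After op 6 (delete): buffer="zzfxernje" (len 9), cursors c3@4 c1@5 c4@5 c2@9, authorship ...31...2
After op 7 (insert('x')): buffer="zzfxxexxrnjex" (len 13), cursors c3@5 c1@8 c4@8 c2@13, authorship ...33114...22
After op 8 (move_left): buffer="zzfxxexxrnjex" (len 13), cursors c3@4 c1@7 c4@7 c2@12, authorship ...33114...22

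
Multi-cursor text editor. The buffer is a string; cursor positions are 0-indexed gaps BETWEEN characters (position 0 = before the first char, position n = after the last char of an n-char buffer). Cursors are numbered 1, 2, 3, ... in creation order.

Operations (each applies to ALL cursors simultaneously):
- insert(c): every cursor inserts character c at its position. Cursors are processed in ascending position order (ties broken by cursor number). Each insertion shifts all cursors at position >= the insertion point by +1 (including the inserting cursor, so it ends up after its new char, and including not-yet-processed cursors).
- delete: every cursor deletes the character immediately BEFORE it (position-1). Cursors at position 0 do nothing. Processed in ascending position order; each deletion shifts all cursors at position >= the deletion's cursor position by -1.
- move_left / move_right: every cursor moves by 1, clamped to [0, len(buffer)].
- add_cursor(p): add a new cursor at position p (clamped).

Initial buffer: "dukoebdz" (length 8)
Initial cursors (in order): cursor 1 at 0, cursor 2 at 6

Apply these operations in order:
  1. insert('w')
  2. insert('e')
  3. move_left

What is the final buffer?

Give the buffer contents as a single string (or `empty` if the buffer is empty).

Answer: wedukoebwedz

Derivation:
After op 1 (insert('w')): buffer="wdukoebwdz" (len 10), cursors c1@1 c2@8, authorship 1......2..
After op 2 (insert('e')): buffer="wedukoebwedz" (len 12), cursors c1@2 c2@10, authorship 11......22..
After op 3 (move_left): buffer="wedukoebwedz" (len 12), cursors c1@1 c2@9, authorship 11......22..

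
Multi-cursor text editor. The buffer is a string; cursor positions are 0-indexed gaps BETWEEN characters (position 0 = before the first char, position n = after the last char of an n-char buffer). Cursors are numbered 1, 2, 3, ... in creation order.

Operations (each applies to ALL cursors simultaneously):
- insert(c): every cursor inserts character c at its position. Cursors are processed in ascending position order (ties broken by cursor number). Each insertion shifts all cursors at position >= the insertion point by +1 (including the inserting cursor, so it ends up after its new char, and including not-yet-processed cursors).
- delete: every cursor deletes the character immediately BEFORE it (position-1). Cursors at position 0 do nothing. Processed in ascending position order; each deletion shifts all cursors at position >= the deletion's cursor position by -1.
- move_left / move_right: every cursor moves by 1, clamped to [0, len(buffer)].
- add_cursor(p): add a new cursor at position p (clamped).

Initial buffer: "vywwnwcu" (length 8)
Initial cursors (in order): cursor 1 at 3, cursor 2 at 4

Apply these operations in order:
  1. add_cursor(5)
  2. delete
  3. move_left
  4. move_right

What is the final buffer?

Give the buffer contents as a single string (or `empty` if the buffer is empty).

Answer: vywcu

Derivation:
After op 1 (add_cursor(5)): buffer="vywwnwcu" (len 8), cursors c1@3 c2@4 c3@5, authorship ........
After op 2 (delete): buffer="vywcu" (len 5), cursors c1@2 c2@2 c3@2, authorship .....
After op 3 (move_left): buffer="vywcu" (len 5), cursors c1@1 c2@1 c3@1, authorship .....
After op 4 (move_right): buffer="vywcu" (len 5), cursors c1@2 c2@2 c3@2, authorship .....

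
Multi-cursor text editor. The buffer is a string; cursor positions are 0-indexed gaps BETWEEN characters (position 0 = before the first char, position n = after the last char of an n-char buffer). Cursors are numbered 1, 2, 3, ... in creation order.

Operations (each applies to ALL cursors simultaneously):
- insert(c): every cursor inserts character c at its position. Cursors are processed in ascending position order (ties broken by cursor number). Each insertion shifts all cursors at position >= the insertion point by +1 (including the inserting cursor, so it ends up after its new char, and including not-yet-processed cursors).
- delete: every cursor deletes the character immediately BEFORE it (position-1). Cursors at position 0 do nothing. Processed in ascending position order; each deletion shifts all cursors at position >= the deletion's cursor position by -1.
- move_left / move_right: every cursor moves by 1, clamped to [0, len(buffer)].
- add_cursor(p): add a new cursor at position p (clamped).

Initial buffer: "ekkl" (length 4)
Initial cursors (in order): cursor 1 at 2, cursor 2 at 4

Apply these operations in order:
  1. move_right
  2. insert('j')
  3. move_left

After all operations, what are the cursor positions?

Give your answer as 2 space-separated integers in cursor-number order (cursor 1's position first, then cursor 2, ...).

Answer: 3 5

Derivation:
After op 1 (move_right): buffer="ekkl" (len 4), cursors c1@3 c2@4, authorship ....
After op 2 (insert('j')): buffer="ekkjlj" (len 6), cursors c1@4 c2@6, authorship ...1.2
After op 3 (move_left): buffer="ekkjlj" (len 6), cursors c1@3 c2@5, authorship ...1.2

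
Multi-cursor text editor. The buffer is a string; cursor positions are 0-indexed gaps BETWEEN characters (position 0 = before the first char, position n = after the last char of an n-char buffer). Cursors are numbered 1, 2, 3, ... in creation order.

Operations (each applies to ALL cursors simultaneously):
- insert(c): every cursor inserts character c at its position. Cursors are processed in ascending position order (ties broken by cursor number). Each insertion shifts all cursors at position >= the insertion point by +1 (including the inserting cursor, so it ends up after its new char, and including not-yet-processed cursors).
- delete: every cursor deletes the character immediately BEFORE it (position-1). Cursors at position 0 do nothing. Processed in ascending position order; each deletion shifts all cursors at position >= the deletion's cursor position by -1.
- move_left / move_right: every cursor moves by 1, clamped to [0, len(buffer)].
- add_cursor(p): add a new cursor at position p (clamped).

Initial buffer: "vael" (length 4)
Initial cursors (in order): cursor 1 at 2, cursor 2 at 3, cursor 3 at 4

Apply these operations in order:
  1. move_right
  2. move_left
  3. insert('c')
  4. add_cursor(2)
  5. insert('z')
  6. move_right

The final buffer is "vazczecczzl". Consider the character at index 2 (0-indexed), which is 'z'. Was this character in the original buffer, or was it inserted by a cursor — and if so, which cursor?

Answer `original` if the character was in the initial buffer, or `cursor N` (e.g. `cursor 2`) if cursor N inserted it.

Answer: cursor 4

Derivation:
After op 1 (move_right): buffer="vael" (len 4), cursors c1@3 c2@4 c3@4, authorship ....
After op 2 (move_left): buffer="vael" (len 4), cursors c1@2 c2@3 c3@3, authorship ....
After op 3 (insert('c')): buffer="vaceccl" (len 7), cursors c1@3 c2@6 c3@6, authorship ..1.23.
After op 4 (add_cursor(2)): buffer="vaceccl" (len 7), cursors c4@2 c1@3 c2@6 c3@6, authorship ..1.23.
After op 5 (insert('z')): buffer="vazczecczzl" (len 11), cursors c4@3 c1@5 c2@10 c3@10, authorship ..411.2323.
After op 6 (move_right): buffer="vazczecczzl" (len 11), cursors c4@4 c1@6 c2@11 c3@11, authorship ..411.2323.
Authorship (.=original, N=cursor N): . . 4 1 1 . 2 3 2 3 .
Index 2: author = 4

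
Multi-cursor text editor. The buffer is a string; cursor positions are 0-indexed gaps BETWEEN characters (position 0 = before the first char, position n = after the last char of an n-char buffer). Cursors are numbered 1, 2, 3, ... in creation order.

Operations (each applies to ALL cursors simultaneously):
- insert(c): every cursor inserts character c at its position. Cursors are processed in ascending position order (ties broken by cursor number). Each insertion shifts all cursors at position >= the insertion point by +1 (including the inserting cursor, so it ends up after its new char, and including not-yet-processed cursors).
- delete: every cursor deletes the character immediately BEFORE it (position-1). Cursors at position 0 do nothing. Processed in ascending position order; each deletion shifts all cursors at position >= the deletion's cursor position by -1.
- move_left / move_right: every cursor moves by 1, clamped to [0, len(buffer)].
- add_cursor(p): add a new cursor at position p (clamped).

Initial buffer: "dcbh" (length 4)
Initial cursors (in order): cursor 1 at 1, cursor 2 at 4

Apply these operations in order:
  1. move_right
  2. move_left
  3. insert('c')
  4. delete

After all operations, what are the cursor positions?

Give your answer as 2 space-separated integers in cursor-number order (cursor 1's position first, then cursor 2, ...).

After op 1 (move_right): buffer="dcbh" (len 4), cursors c1@2 c2@4, authorship ....
After op 2 (move_left): buffer="dcbh" (len 4), cursors c1@1 c2@3, authorship ....
After op 3 (insert('c')): buffer="dccbch" (len 6), cursors c1@2 c2@5, authorship .1..2.
After op 4 (delete): buffer="dcbh" (len 4), cursors c1@1 c2@3, authorship ....

Answer: 1 3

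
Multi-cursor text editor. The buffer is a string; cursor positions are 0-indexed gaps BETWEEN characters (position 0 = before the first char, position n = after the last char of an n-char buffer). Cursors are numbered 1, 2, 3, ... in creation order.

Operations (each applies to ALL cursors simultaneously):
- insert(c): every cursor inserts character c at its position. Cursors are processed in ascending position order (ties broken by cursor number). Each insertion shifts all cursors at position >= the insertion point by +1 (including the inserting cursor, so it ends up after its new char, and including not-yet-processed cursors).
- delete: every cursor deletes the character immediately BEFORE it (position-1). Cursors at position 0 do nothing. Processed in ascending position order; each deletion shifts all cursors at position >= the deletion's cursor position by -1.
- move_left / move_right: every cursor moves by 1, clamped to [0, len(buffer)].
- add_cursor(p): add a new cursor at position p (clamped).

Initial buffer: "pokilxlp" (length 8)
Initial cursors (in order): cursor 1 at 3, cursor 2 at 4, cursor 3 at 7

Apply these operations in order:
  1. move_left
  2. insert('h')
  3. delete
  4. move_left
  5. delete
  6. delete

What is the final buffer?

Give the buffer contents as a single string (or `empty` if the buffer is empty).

After op 1 (move_left): buffer="pokilxlp" (len 8), cursors c1@2 c2@3 c3@6, authorship ........
After op 2 (insert('h')): buffer="pohkhilxhlp" (len 11), cursors c1@3 c2@5 c3@9, authorship ..1.2...3..
After op 3 (delete): buffer="pokilxlp" (len 8), cursors c1@2 c2@3 c3@6, authorship ........
After op 4 (move_left): buffer="pokilxlp" (len 8), cursors c1@1 c2@2 c3@5, authorship ........
After op 5 (delete): buffer="kixlp" (len 5), cursors c1@0 c2@0 c3@2, authorship .....
After op 6 (delete): buffer="kxlp" (len 4), cursors c1@0 c2@0 c3@1, authorship ....

Answer: kxlp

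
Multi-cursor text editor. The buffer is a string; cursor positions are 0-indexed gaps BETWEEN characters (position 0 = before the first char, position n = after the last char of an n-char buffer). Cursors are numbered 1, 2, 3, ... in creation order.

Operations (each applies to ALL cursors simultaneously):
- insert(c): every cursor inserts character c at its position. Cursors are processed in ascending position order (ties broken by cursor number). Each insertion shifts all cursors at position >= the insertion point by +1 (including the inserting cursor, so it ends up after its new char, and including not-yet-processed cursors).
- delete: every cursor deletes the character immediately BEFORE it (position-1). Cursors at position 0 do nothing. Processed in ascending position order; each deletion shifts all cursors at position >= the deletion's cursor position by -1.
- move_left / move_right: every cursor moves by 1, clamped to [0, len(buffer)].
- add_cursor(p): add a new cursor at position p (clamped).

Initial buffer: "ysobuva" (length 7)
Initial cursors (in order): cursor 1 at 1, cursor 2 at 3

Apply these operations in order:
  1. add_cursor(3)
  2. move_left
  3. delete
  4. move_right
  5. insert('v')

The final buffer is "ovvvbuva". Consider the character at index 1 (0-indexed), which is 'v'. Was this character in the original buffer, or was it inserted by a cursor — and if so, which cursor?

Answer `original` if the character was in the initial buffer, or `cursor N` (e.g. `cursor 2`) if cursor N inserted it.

After op 1 (add_cursor(3)): buffer="ysobuva" (len 7), cursors c1@1 c2@3 c3@3, authorship .......
After op 2 (move_left): buffer="ysobuva" (len 7), cursors c1@0 c2@2 c3@2, authorship .......
After op 3 (delete): buffer="obuva" (len 5), cursors c1@0 c2@0 c3@0, authorship .....
After op 4 (move_right): buffer="obuva" (len 5), cursors c1@1 c2@1 c3@1, authorship .....
After op 5 (insert('v')): buffer="ovvvbuva" (len 8), cursors c1@4 c2@4 c3@4, authorship .123....
Authorship (.=original, N=cursor N): . 1 2 3 . . . .
Index 1: author = 1

Answer: cursor 1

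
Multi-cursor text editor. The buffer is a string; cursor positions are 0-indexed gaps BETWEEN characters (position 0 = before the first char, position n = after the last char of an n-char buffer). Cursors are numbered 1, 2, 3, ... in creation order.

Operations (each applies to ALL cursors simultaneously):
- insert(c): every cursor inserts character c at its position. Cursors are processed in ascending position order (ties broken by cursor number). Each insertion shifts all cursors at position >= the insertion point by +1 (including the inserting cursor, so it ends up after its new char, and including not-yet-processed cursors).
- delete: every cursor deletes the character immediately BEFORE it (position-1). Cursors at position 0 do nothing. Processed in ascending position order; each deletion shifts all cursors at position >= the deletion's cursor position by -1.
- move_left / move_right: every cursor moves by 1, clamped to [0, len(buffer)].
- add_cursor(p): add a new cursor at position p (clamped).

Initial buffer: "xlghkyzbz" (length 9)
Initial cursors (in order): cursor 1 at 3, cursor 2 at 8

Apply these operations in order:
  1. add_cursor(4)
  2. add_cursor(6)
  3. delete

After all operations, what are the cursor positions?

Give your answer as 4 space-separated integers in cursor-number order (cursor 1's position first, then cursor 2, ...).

After op 1 (add_cursor(4)): buffer="xlghkyzbz" (len 9), cursors c1@3 c3@4 c2@8, authorship .........
After op 2 (add_cursor(6)): buffer="xlghkyzbz" (len 9), cursors c1@3 c3@4 c4@6 c2@8, authorship .........
After op 3 (delete): buffer="xlkzz" (len 5), cursors c1@2 c3@2 c4@3 c2@4, authorship .....

Answer: 2 4 2 3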